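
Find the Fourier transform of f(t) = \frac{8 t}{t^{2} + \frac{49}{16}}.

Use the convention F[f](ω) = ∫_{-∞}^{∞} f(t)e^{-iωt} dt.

F(ω) = - 8 i \pi e^{- \frac{7 \left|{\omega}\right|}{4}} \operatorname{sign}{\left(\omega \right)}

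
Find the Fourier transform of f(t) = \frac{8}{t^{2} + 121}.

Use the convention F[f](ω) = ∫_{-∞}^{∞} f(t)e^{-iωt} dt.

F(ω) = \frac{8 \pi e^{- 11 \left|{\omega}\right|}}{11}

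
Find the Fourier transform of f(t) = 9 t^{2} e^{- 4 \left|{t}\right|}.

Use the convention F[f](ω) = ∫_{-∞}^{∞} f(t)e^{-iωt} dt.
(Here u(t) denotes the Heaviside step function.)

F(ω) = \frac{144 \left(16 - 3 \omega^{2}\right)}{\left(\omega^{2} + 16\right)^{3}}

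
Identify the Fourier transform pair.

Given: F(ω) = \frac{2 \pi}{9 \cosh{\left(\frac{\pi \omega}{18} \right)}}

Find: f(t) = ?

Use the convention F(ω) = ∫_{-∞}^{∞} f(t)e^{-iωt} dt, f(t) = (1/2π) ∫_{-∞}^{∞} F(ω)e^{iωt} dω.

f(t) = \frac{2}{\cosh{\left(9 t \right)}}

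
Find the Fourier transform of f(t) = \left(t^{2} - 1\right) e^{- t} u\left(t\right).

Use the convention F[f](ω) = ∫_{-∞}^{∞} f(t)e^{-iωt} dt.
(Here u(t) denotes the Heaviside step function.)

F(ω) = \frac{2 i \omega - \left(i \omega + 1\right)^{3} + 2}{\left(i \omega + 1\right)^{4}}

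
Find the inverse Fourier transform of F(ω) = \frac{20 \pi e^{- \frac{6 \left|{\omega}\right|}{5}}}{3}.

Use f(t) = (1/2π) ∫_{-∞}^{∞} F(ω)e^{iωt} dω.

f(t) = \frac{8}{t^{2} + \frac{36}{25}}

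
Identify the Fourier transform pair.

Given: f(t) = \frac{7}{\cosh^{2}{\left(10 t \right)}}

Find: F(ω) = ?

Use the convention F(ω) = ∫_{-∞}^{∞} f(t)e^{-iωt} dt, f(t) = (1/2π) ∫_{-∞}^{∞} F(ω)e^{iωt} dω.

F(ω) = \frac{7 \pi \omega}{100 \sinh{\left(\frac{\pi \omega}{20} \right)}}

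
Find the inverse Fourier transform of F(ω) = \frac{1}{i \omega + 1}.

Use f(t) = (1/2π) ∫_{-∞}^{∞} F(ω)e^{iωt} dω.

f(t) = e^{- t} u\left(t\right)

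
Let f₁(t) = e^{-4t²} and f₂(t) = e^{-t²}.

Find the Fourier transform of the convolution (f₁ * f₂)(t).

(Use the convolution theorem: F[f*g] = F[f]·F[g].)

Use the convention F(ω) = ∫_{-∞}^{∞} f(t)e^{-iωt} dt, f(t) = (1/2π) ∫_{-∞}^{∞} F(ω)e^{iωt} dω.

F[f₁*f₂](ω) = \frac{\pi e^{- \frac{5 \omega^{2}}{16}}}{2}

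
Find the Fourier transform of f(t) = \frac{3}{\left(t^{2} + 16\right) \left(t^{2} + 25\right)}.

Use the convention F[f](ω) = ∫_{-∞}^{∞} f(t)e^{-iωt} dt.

F(ω) = \frac{\pi \left(5 e^{\left|{\omega}\right|} - 4\right) e^{- 5 \left|{\omega}\right|}}{60}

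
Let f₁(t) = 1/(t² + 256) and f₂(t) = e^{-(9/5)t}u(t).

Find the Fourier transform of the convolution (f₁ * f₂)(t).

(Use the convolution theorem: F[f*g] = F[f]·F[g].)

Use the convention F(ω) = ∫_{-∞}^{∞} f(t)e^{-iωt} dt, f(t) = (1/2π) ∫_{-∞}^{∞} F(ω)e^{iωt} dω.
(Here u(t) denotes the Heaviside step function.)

F[f₁*f₂](ω) = \frac{5 \pi e^{- 16 \left|{\omega}\right|}}{16 \left(5 i \omega + 9\right)}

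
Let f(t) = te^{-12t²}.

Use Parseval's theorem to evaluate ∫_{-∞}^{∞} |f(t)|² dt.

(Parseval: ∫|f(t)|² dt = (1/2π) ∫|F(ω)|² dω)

∫|f(t)|² dt = \frac{\sqrt{6} \sqrt{\pi}}{576}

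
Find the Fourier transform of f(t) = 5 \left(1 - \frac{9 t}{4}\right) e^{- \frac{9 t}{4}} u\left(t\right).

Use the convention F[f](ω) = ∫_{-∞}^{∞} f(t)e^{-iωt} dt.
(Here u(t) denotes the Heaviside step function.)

F(ω) = \frac{80 i \omega}{- 16 \omega^{2} + 72 i \omega + 81}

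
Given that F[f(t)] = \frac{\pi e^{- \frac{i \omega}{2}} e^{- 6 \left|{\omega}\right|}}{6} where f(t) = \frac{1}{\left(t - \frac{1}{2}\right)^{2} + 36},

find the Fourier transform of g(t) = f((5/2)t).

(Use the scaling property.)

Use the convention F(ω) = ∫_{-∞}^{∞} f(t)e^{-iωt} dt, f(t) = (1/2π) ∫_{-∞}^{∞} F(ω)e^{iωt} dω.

F[g](ω) = \frac{\pi e^{- \frac{i \omega}{5} - \frac{12 \left|{\omega}\right|}{5}}}{15}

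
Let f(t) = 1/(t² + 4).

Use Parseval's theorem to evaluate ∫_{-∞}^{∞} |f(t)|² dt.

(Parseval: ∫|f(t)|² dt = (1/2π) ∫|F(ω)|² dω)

∫|f(t)|² dt = \frac{\pi}{16}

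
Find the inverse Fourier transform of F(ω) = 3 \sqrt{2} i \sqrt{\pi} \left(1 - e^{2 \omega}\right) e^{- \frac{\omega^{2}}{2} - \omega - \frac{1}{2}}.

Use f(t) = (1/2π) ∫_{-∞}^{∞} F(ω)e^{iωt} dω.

f(t) = 6 e^{- \frac{t^{2}}{2}} \sin{\left(t \right)}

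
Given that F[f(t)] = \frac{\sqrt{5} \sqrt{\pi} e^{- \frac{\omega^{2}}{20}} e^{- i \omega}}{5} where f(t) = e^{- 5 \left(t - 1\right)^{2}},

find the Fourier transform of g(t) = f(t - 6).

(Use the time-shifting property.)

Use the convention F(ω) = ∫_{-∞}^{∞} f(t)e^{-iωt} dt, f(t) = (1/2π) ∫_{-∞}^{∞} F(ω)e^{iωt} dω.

F[g](ω) = \frac{\sqrt{5} \sqrt{\pi} e^{- \frac{\omega \left(\omega + 140 i\right)}{20}}}{5}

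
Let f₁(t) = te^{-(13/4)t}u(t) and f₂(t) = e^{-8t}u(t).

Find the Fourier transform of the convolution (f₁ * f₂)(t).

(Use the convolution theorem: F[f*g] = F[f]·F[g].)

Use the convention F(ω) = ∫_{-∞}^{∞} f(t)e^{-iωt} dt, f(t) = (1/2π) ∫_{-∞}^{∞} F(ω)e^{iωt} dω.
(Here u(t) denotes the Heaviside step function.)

F[f₁*f₂](ω) = \frac{16}{\left(i \omega + 8\right) \left(4 i \omega + 13\right)^{2}}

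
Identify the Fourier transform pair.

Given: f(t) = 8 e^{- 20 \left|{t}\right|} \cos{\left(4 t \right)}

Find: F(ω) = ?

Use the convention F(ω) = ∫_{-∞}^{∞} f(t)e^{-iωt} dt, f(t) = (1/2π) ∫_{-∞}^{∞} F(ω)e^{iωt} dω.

F(ω) = \frac{320 \left(\omega^{2} + 416\right)}{\omega^{4} + 768 \omega^{2} + 173056}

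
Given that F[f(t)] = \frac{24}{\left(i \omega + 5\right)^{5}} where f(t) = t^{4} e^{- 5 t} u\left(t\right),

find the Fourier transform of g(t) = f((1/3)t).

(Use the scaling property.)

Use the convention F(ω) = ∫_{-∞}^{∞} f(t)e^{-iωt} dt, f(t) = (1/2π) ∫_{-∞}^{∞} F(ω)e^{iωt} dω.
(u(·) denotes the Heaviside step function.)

F[g](ω) = \frac{72}{\left(3 i \omega + 5\right)^{5}}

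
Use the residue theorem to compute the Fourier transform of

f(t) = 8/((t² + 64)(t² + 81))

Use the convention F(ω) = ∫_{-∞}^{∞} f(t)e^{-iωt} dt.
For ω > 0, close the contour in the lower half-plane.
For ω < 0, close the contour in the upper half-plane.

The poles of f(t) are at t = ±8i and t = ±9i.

Let g(z) = f(z)e^{-iωz}; for large |z| the factor e^{-iωz} decays in the lower half-plane when ω > 0 and in the upper half-plane when ω < 0.

Case ω > 0 (lower half-plane, clockwise contour ⇒ F(ω) = -2πi·ΣRes):
  Res_{z = - 8 i} g(z) = \frac{i e^{- 8 \omega}}{34}
  Res_{z = - 9 i} g(z) = - \frac{4 i e^{- 9 \omega}}{153}
  F(ω) = -2πi·ΣRes = \frac{\pi \left(9 e^{\omega} - 8\right) e^{- 9 \omega}}{153}

Case ω < 0 (upper half-plane, counterclockwise contour ⇒ F(ω) = +2πi·ΣRes):
  Res_{z = 8 i} g(z) = - \frac{i e^{8 \omega}}{34}
  Res_{z = 9 i} g(z) = \frac{4 i e^{9 \omega}}{153}
  F(ω) = 2πi·ΣRes = \frac{\pi \left(9 - 8 e^{\omega}\right) e^{8 \omega}}{153}

Both cases combine into a single formula in |ω|:

F(ω) = \frac{\pi \left(9 e^{\left|{\omega}\right|} - 8\right) e^{- 9 \left|{\omega}\right|}}{153}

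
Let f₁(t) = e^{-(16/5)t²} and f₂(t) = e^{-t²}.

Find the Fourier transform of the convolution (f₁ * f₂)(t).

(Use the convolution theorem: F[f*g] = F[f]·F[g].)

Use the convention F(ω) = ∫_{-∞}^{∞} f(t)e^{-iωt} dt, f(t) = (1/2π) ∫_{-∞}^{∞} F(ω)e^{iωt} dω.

F[f₁*f₂](ω) = \frac{\sqrt{5} \pi e^{- \frac{21 \omega^{2}}{64}}}{4}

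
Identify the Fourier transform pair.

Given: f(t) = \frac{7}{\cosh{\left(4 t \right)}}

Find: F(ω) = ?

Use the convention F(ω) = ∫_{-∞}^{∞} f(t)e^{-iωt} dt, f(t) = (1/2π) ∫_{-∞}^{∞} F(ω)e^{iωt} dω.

F(ω) = \frac{7 \pi}{4 \cosh{\left(\frac{\pi \omega}{8} \right)}}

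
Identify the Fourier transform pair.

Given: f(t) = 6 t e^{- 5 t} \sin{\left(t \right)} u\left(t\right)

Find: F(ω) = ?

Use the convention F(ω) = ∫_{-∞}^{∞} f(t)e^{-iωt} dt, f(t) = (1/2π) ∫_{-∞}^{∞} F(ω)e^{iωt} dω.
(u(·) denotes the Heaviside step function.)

F(ω) = \frac{12 \left(i \omega + 5\right)}{\left(\left(i \omega + 5\right)^{2} + 1\right)^{2}}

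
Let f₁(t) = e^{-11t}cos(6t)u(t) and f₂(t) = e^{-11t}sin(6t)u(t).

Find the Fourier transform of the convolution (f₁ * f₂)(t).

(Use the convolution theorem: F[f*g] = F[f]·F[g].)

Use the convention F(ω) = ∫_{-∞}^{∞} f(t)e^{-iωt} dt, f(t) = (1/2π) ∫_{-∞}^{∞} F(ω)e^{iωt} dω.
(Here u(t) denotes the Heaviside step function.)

F[f₁*f₂](ω) = \frac{6 \left(i \omega + 11\right)}{\left(\left(i \omega + 11\right)^{2} + 36\right)^{2}}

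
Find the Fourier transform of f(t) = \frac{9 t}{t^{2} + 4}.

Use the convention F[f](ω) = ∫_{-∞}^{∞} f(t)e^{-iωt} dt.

F(ω) = - 9 i \pi e^{- 2 \left|{\omega}\right|} \operatorname{sign}{\left(\omega \right)}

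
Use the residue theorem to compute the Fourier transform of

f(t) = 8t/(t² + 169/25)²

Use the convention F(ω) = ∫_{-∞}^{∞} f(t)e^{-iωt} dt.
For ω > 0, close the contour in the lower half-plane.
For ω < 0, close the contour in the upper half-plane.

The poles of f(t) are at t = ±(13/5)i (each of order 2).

Let g(z) = f(z)e^{-iωz}; for large |z| the factor e^{-iωz} decays in the lower half-plane when ω > 0 and in the upper half-plane when ω < 0.

Case ω > 0 (lower half-plane, clockwise contour ⇒ F(ω) = -2πi·ΣRes):
  Res_{z = - \frac{13 i}{5}} g(z) = \frac{10 \omega e^{- \frac{13 \omega}{5}}}{13} (pole of order 2)
  F(ω) = -2πi·ΣRes = - \frac{20 i \pi \omega e^{- \frac{13 \omega}{5}}}{13}

Case ω < 0 (upper half-plane, counterclockwise contour ⇒ F(ω) = +2πi·ΣRes):
  Res_{z = \frac{13 i}{5}} g(z) = - \frac{10 \omega e^{\frac{13 \omega}{5}}}{13} (pole of order 2)
  F(ω) = 2πi·ΣRes = - \frac{20 i \pi \omega e^{\frac{13 \omega}{5}}}{13}

Both cases combine into a single formula in |ω|:

F(ω) = - \frac{20 i \pi \omega e^{- \frac{13 \left|{\omega}\right|}{5}}}{13}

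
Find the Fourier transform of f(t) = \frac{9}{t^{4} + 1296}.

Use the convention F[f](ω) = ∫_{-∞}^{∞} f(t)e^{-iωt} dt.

F(ω) = \frac{\pi e^{- 3 \sqrt{2} \left|{\omega}\right|} \sin{\left(3 \sqrt{2} \left|{\omega}\right| + \frac{\pi}{4} \right)}}{24}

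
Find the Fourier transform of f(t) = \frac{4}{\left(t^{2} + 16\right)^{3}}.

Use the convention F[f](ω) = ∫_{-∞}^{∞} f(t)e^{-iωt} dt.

F(ω) = \frac{\pi \left(16 \omega^{2} + 12 \left|{\omega}\right| + 3\right) e^{- 4 \left|{\omega}\right|}}{2048}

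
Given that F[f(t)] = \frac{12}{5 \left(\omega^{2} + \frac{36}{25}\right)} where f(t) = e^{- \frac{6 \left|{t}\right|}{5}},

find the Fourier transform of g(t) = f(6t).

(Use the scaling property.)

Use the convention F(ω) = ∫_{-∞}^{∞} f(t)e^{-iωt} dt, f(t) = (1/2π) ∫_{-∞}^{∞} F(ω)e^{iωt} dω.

F[g](ω) = \frac{360}{25 \omega^{2} + 1296}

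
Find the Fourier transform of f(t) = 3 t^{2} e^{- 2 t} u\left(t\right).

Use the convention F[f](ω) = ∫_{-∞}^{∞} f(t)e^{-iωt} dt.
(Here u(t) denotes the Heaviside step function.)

F(ω) = \frac{6}{\left(i \omega + 2\right)^{3}}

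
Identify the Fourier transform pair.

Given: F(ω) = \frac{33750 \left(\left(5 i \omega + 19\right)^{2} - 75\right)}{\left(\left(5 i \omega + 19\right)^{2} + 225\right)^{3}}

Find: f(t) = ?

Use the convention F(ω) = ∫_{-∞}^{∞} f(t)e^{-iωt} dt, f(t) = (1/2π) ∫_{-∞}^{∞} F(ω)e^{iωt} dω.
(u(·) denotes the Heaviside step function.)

f(t) = 3 t^{2} e^{- \frac{19 t}{5}} \sin{\left(3 t \right)} u\left(t\right)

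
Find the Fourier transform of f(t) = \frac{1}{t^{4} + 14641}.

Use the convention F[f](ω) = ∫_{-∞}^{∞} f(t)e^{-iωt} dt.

F(ω) = \frac{\pi e^{- \frac{11 \sqrt{2} \left|{\omega}\right|}{2}} \sin{\left(\frac{11 \sqrt{2} \left|{\omega}\right|}{2} + \frac{\pi}{4} \right)}}{1331}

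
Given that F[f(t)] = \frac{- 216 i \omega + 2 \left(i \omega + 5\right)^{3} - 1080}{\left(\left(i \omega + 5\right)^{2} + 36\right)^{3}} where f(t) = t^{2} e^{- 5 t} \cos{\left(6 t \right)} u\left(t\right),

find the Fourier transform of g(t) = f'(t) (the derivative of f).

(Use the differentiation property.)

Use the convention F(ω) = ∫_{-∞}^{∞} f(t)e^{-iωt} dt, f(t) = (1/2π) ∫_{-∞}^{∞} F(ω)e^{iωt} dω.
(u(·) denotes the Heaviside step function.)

F[g](ω) = - \frac{2 i \omega \left(108 i \omega - \left(i \omega + 5\right)^{3} + 540\right)}{\left(\left(i \omega + 5\right)^{2} + 36\right)^{3}}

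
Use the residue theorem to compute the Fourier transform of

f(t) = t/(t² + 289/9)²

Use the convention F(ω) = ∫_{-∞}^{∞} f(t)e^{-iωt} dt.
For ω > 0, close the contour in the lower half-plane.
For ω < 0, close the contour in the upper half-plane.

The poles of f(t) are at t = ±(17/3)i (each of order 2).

Let g(z) = f(z)e^{-iωz}; for large |z| the factor e^{-iωz} decays in the lower half-plane when ω > 0 and in the upper half-plane when ω < 0.

Case ω > 0 (lower half-plane, clockwise contour ⇒ F(ω) = -2πi·ΣRes):
  Res_{z = - \frac{17 i}{3}} g(z) = \frac{3 \omega e^{- \frac{17 \omega}{3}}}{68} (pole of order 2)
  F(ω) = -2πi·ΣRes = - \frac{3 i \pi \omega e^{- \frac{17 \omega}{3}}}{34}

Case ω < 0 (upper half-plane, counterclockwise contour ⇒ F(ω) = +2πi·ΣRes):
  Res_{z = \frac{17 i}{3}} g(z) = - \frac{3 \omega e^{\frac{17 \omega}{3}}}{68} (pole of order 2)
  F(ω) = 2πi·ΣRes = - \frac{3 i \pi \omega e^{\frac{17 \omega}{3}}}{34}

Both cases combine into a single formula in |ω|:

F(ω) = - \frac{3 i \pi \omega e^{- \frac{17 \left|{\omega}\right|}{3}}}{34}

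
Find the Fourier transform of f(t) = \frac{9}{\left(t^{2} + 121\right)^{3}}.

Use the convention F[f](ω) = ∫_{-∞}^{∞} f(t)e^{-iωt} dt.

F(ω) = \frac{9 \pi \left(121 \omega^{2} + 33 \left|{\omega}\right| + 3\right) e^{- 11 \left|{\omega}\right|}}{1288408}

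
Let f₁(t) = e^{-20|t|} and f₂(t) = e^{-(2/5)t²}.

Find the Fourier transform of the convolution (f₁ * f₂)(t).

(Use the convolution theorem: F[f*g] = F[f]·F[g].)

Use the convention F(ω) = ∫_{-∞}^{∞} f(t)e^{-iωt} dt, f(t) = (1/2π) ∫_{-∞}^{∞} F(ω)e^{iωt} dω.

F[f₁*f₂](ω) = \frac{20 \sqrt{10} \sqrt{\pi} e^{- \frac{5 \omega^{2}}{8}}}{\omega^{2} + 400}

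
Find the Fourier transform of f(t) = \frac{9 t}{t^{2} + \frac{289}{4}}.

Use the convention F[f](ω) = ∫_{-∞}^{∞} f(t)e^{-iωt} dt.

F(ω) = - 9 i \pi e^{- \frac{17 \left|{\omega}\right|}{2}} \operatorname{sign}{\left(\omega \right)}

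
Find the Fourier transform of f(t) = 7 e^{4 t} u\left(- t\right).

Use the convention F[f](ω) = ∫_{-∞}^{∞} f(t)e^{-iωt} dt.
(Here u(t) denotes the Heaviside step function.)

F(ω) = - \frac{7}{i \omega - 4}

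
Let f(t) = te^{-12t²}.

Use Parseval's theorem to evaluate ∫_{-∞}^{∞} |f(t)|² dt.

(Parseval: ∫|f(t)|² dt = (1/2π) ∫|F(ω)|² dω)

∫|f(t)|² dt = \frac{\sqrt{6} \sqrt{\pi}}{576}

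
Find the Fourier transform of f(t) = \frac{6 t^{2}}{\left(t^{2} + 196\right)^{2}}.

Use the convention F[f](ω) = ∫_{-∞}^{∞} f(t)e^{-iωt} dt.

F(ω) = \frac{3 \pi \left(1 - 14 \left|{\omega}\right|\right) e^{- 14 \left|{\omega}\right|}}{14}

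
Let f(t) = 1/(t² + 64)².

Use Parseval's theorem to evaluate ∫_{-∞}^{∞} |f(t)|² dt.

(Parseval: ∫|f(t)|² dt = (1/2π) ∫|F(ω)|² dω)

∫|f(t)|² dt = \frac{5 \pi}{33554432}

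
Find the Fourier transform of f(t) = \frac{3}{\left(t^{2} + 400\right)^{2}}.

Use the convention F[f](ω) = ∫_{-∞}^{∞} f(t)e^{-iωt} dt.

F(ω) = \frac{3 \pi \left(20 \left|{\omega}\right| + 1\right) e^{- 20 \left|{\omega}\right|}}{16000}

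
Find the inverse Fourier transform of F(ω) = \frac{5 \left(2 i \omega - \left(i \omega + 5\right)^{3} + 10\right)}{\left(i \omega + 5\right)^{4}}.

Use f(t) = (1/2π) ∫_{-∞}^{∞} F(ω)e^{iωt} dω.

f(t) = 5 \left(t^{2} - 1\right) e^{- 5 t} u\left(t\right)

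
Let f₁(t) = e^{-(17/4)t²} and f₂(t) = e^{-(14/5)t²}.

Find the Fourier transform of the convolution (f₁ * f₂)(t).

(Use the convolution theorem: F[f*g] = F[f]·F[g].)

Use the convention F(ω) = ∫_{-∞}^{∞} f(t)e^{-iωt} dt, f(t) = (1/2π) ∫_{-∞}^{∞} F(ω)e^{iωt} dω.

F[f₁*f₂](ω) = \frac{\sqrt{1190} \pi e^{- \frac{141 \omega^{2}}{952}}}{119}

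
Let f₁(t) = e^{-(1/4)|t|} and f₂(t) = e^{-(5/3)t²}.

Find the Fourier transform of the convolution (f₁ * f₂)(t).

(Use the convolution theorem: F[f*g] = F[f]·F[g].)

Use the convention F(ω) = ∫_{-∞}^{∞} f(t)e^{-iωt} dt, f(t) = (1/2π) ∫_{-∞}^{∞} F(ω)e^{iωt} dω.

F[f₁*f₂](ω) = \frac{8 \sqrt{15} \sqrt{\pi} e^{- \frac{3 \omega^{2}}{20}}}{5 \left(16 \omega^{2} + 1\right)}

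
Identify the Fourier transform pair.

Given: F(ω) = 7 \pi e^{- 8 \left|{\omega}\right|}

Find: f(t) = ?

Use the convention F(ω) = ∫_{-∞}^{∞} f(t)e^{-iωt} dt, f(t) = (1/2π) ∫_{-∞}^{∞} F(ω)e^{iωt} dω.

f(t) = \frac{56}{t^{2} + 64}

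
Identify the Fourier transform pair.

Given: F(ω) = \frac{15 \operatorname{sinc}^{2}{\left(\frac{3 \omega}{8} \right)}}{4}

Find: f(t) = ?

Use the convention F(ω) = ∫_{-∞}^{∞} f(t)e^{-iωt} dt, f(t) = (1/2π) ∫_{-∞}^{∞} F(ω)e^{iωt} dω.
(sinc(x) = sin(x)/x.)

f(t) = 5 \left(\begin{cases} 1 - \frac{4 \left|{t}\right|}{3} & \text{for}\: \left|{t}\right| < \frac{3}{4} \\0 & \text{otherwise} \end{cases}\right)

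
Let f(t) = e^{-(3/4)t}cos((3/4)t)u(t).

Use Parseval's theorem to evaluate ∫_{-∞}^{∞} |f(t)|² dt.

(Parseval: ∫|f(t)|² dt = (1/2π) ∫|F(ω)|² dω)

∫|f(t)|² dt = \frac{1}{2}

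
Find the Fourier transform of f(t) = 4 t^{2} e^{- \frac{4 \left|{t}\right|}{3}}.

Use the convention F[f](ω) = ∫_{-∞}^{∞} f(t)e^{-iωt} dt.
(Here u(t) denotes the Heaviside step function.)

F(ω) = \frac{1728 \left(16 - 27 \omega^{2}\right)}{\left(9 \omega^{2} + 16\right)^{3}}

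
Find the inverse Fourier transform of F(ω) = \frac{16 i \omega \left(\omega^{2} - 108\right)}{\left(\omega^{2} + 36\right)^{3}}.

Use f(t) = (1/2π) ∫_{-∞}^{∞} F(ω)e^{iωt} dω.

f(t) = 4 t e^{- 6 \left|{t}\right|} \left|{t}\right|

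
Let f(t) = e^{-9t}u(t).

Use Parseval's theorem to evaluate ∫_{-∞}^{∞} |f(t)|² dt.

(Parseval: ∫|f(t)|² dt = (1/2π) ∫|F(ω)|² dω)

∫|f(t)|² dt = \frac{1}{18}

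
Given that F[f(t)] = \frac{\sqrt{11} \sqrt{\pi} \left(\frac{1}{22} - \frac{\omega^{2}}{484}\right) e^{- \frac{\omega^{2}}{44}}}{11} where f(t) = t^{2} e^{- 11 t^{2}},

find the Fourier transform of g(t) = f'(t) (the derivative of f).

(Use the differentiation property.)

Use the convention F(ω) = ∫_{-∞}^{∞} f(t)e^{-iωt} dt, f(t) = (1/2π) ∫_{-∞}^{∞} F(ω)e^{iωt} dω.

F[g](ω) = \frac{\sqrt{11} i \sqrt{\pi} \omega \left(22 - \omega^{2}\right) e^{- \frac{\omega^{2}}{44}}}{5324}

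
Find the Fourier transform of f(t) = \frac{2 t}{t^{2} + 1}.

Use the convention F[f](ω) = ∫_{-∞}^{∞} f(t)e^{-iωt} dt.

F(ω) = - 2 i \pi e^{- \left|{\omega}\right|} \operatorname{sign}{\left(\omega \right)}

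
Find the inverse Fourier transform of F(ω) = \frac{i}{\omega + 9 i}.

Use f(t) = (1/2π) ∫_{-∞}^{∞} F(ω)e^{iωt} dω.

f(t) = e^{9 t} u\left(- t\right)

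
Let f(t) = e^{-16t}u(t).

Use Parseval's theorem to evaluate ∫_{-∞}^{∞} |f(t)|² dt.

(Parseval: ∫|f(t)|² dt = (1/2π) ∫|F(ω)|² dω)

∫|f(t)|² dt = \frac{1}{32}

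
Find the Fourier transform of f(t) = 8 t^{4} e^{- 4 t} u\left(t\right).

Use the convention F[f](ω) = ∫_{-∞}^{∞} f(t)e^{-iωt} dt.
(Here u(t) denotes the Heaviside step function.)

F(ω) = \frac{192}{\left(i \omega + 4\right)^{5}}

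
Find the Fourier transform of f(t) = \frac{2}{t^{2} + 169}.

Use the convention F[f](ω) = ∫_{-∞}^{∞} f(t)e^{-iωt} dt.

F(ω) = \frac{2 \pi e^{- 13 \left|{\omega}\right|}}{13}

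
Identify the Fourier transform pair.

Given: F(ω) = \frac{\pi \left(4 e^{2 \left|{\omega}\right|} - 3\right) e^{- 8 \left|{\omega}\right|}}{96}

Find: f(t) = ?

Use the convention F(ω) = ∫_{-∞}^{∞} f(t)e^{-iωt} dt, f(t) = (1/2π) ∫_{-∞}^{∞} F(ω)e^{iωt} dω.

f(t) = \frac{7}{\left(t^{2} + 36\right) \left(t^{2} + 64\right)}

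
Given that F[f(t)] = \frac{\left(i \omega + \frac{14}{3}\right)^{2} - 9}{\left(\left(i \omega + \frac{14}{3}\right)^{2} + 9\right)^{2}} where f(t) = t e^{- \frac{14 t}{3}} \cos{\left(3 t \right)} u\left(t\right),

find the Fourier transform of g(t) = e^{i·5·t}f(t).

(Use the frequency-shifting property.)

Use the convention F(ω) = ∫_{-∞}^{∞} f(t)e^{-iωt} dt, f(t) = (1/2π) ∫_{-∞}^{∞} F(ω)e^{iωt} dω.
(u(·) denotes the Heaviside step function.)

F[g](ω) = \frac{9 \left(\left(3 i \left(\omega - 5\right) + 14\right)^{2} - 81\right)}{\left(\left(3 i \left(\omega - 5\right) + 14\right)^{2} + 81\right)^{2}}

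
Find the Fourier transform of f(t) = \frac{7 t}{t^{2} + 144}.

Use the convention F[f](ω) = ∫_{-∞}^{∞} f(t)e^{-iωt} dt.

F(ω) = - 7 i \pi e^{- 12 \left|{\omega}\right|} \operatorname{sign}{\left(\omega \right)}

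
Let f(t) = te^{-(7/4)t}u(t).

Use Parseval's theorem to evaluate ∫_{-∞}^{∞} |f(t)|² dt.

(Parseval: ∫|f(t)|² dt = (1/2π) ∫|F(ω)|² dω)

∫|f(t)|² dt = \frac{16}{343}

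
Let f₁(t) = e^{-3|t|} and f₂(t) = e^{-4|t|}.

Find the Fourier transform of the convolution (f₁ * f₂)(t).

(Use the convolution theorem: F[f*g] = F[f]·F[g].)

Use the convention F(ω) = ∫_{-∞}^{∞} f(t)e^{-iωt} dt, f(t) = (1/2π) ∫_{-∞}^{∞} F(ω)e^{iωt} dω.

F[f₁*f₂](ω) = \frac{48}{\left(\omega^{2} + 9\right) \left(\omega^{2} + 16\right)}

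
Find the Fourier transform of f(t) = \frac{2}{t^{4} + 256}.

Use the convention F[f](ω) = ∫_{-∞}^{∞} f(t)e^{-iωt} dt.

F(ω) = \frac{\pi e^{- 2 \sqrt{2} \left|{\omega}\right|} \sin{\left(2 \sqrt{2} \left|{\omega}\right| + \frac{\pi}{4} \right)}}{32}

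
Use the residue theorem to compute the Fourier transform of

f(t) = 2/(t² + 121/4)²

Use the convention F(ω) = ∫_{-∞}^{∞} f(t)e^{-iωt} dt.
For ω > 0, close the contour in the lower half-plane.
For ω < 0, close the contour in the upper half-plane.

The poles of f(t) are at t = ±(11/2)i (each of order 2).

Let g(z) = f(z)e^{-iωz}; for large |z| the factor e^{-iωz} decays in the lower half-plane when ω > 0 and in the upper half-plane when ω < 0.

Case ω > 0 (lower half-plane, clockwise contour ⇒ F(ω) = -2πi·ΣRes):
  Res_{z = - \frac{11 i}{2}} g(z) = \frac{2 i \left(11 \omega + 2\right) e^{- \frac{11 \omega}{2}}}{1331} (pole of order 2)
  F(ω) = -2πi·ΣRes = \frac{4 \pi \left(11 \omega + 2\right) e^{- \frac{11 \omega}{2}}}{1331}

Case ω < 0 (upper half-plane, counterclockwise contour ⇒ F(ω) = +2πi·ΣRes):
  Res_{z = \frac{11 i}{2}} g(z) = \frac{2 i \left(11 \omega - 2\right) e^{\frac{11 \omega}{2}}}{1331} (pole of order 2)
  F(ω) = 2πi·ΣRes = \frac{4 \pi \left(2 - 11 \omega\right) e^{\frac{11 \omega}{2}}}{1331}

Both cases combine into a single formula in |ω|:

F(ω) = \frac{4 \pi \left(11 \left|{\omega}\right| + 2\right) e^{- \frac{11 \left|{\omega}\right|}{2}}}{1331}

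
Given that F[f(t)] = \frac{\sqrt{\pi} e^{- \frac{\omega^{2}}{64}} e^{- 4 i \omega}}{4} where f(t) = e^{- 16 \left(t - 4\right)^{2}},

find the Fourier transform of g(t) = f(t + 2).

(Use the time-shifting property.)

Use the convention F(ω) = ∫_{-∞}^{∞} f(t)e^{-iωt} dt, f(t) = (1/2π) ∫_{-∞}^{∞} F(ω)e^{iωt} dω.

F[g](ω) = \frac{\sqrt{\pi} e^{- \frac{\omega \left(\omega + 128 i\right)}{64}}}{4}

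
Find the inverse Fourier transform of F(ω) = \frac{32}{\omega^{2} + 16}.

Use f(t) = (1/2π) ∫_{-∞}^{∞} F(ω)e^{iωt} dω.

f(t) = 4 e^{- 4 \left|{t}\right|}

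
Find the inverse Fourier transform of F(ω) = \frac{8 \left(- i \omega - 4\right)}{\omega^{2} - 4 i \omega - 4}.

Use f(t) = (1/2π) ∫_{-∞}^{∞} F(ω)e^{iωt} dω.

f(t) = 8 \left(2 t + 1\right) e^{- 2 t} u\left(t\right)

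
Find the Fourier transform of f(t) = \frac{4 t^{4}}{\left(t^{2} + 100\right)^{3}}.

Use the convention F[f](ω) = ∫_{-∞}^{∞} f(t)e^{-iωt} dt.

F(ω) = \frac{\pi \left(100 \omega^{2} - 50 \left|{\omega}\right| + 3\right) e^{- 10 \left|{\omega}\right|}}{20}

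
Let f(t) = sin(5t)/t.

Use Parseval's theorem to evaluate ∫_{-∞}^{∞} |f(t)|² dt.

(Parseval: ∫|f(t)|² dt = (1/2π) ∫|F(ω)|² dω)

∫|f(t)|² dt = 5 \pi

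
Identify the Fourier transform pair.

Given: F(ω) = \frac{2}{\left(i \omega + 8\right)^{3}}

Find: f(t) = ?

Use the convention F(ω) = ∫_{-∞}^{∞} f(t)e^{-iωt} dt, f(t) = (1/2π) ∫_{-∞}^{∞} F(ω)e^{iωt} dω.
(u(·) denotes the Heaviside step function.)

f(t) = t^{2} e^{- 8 t} u\left(t\right)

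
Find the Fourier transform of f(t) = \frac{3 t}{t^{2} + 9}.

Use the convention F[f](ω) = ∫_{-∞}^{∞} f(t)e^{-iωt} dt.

F(ω) = - 3 i \pi e^{- 3 \left|{\omega}\right|} \operatorname{sign}{\left(\omega \right)}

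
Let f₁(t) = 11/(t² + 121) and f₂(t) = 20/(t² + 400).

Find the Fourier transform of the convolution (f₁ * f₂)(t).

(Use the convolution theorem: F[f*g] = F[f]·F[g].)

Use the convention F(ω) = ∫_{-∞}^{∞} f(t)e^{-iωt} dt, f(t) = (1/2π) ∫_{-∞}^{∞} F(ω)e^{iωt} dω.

F[f₁*f₂](ω) = \pi^{2} e^{- 31 \left|{\omega}\right|}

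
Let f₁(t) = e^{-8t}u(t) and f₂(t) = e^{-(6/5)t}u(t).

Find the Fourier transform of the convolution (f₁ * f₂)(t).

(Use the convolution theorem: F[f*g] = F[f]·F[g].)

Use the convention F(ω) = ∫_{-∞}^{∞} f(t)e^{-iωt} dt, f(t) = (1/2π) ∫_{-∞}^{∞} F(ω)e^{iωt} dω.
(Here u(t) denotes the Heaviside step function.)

F[f₁*f₂](ω) = \frac{5}{\left(i \omega + 8\right) \left(5 i \omega + 6\right)}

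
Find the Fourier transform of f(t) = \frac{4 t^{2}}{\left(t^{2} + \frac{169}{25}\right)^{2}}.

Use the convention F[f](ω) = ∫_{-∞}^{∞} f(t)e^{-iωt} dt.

F(ω) = \frac{2 \pi \left(5 - 13 \left|{\omega}\right|\right) e^{- \frac{13 \left|{\omega}\right|}{5}}}{13}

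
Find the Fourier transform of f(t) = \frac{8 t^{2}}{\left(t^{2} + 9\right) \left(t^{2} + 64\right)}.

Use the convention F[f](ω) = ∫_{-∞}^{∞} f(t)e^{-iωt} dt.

F(ω) = \frac{8 \pi \left(8 - 3 e^{5 \left|{\omega}\right|}\right) e^{- 8 \left|{\omega}\right|}}{55}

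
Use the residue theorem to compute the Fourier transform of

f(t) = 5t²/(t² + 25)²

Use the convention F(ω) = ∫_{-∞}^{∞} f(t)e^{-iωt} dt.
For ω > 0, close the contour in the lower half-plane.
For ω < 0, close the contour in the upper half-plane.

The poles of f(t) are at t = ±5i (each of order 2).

Let g(z) = f(z)e^{-iωz}; for large |z| the factor e^{-iωz} decays in the lower half-plane when ω > 0 and in the upper half-plane when ω < 0.

Case ω > 0 (lower half-plane, clockwise contour ⇒ F(ω) = -2πi·ΣRes):
  Res_{z = - 5 i} g(z) = \frac{i \left(1 - 5 \omega\right) e^{- 5 \omega}}{4} (pole of order 2)
  F(ω) = -2πi·ΣRes = \frac{\pi \left(1 - 5 \omega\right) e^{- 5 \omega}}{2}

Case ω < 0 (upper half-plane, counterclockwise contour ⇒ F(ω) = +2πi·ΣRes):
  Res_{z = 5 i} g(z) = \frac{i \left(- 5 \omega - 1\right) e^{5 \omega}}{4} (pole of order 2)
  F(ω) = 2πi·ΣRes = \frac{\pi \left(5 \omega + 1\right) e^{5 \omega}}{2}

Both cases combine into a single formula in |ω|:

F(ω) = \frac{\pi \left(1 - 5 \left|{\omega}\right|\right) e^{- 5 \left|{\omega}\right|}}{2}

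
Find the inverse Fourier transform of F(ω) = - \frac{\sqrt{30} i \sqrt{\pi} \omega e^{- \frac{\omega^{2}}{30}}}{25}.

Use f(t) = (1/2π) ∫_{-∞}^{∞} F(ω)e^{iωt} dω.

f(t) = 9 t e^{- \frac{15 t^{2}}{2}}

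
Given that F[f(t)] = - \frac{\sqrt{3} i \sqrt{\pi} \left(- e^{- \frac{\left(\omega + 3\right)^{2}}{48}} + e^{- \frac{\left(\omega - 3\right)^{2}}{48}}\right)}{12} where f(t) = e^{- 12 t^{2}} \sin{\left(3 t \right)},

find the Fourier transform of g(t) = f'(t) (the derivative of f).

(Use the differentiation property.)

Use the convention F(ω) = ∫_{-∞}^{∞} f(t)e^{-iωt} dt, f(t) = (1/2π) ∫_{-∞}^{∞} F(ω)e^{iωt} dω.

F[g](ω) = \frac{\sqrt{3} \sqrt{\pi} \omega \left(e^{\frac{\omega}{4}} - 1\right) e^{- \frac{\omega^{2}}{48} - \frac{\omega}{8} - \frac{3}{16}}}{12}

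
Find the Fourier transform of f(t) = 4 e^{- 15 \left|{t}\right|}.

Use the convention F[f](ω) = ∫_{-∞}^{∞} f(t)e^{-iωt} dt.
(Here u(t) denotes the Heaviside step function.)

F(ω) = \frac{120}{\omega^{2} + 225}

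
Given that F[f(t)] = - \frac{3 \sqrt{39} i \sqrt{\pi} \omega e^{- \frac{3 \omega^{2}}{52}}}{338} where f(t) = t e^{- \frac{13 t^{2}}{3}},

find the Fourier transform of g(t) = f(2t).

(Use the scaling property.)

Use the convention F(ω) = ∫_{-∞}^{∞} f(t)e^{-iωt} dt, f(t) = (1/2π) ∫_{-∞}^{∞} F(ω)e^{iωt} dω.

F[g](ω) = - \frac{3 \sqrt{39} i \sqrt{\pi} \omega e^{- \frac{3 \omega^{2}}{208}}}{1352}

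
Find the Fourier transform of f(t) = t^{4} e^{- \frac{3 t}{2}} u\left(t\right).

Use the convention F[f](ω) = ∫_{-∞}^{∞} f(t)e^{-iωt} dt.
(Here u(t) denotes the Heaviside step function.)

F(ω) = \frac{768}{\left(2 i \omega + 3\right)^{5}}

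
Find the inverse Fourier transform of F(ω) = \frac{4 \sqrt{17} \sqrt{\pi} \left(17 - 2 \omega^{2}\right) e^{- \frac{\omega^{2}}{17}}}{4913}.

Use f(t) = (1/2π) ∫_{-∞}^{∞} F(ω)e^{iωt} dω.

f(t) = t^{2} e^{- \frac{17 t^{2}}{4}}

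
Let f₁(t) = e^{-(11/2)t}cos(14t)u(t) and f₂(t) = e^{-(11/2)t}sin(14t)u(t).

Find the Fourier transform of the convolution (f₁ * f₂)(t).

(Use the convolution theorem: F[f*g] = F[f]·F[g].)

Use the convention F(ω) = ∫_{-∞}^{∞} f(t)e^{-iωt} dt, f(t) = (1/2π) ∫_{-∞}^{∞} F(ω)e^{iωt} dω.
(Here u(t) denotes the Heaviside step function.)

F[f₁*f₂](ω) = \frac{112 \left(2 i \omega + 11\right)}{\left(\left(2 i \omega + 11\right)^{2} + 784\right)^{2}}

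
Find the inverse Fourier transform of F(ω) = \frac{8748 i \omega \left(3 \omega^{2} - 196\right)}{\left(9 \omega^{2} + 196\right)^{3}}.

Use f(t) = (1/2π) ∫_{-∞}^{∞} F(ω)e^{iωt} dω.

f(t) = 9 t e^{- \frac{14 \left|{t}\right|}{3}} \left|{t}\right|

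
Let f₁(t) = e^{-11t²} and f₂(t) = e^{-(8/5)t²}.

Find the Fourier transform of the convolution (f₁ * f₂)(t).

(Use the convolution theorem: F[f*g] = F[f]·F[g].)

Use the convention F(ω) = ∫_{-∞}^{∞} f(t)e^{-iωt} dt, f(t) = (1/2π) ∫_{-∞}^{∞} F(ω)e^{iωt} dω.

F[f₁*f₂](ω) = \frac{\sqrt{110} \pi e^{- \frac{63 \omega^{2}}{352}}}{44}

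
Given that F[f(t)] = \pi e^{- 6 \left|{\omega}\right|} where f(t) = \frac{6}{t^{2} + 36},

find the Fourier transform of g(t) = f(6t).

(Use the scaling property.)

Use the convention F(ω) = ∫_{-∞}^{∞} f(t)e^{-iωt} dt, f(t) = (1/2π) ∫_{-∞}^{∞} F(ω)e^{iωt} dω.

F[g](ω) = \frac{\pi e^{- \left|{\omega}\right|}}{6}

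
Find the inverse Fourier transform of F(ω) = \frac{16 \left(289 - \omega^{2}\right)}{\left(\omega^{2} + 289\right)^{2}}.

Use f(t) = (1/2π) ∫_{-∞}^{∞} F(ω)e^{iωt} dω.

f(t) = 8 e^{- 17 \left|{t}\right|} \left|{t}\right|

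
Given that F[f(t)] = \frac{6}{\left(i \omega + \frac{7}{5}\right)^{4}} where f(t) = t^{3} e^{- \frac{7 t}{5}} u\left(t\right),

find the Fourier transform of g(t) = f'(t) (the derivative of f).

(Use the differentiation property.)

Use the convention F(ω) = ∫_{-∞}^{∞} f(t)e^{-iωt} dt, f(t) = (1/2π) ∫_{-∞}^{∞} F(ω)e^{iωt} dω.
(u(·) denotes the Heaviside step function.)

F[g](ω) = \frac{3750 i \omega}{\left(5 i \omega + 7\right)^{4}}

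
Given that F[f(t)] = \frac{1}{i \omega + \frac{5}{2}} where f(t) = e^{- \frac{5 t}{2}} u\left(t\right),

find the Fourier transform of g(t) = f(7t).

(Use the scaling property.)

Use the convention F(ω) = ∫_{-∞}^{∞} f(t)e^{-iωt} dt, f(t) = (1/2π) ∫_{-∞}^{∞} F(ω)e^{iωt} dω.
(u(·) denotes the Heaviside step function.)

F[g](ω) = \frac{2}{2 i \omega + 35}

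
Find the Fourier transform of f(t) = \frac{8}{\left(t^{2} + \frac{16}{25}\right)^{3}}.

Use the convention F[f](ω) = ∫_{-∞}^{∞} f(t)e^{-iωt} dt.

F(ω) = \frac{125 \pi \left(16 \omega^{2} + 60 \left|{\omega}\right| + 75\right) e^{- \frac{4 \left|{\omega}\right|}{5}}}{1024}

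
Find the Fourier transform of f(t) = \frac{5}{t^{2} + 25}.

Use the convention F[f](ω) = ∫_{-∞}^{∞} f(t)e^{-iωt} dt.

F(ω) = \pi e^{- 5 \left|{\omega}\right|}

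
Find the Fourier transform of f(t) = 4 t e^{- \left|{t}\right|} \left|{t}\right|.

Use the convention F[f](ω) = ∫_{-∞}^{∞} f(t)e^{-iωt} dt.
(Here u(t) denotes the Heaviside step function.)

F(ω) = \frac{16 i \omega \left(\omega^{2} - 3\right)}{\left(\omega^{2} + 1\right)^{3}}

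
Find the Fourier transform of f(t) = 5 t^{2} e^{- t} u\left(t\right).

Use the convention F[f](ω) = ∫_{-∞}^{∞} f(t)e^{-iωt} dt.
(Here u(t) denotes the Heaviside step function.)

F(ω) = \frac{10}{\left(i \omega + 1\right)^{3}}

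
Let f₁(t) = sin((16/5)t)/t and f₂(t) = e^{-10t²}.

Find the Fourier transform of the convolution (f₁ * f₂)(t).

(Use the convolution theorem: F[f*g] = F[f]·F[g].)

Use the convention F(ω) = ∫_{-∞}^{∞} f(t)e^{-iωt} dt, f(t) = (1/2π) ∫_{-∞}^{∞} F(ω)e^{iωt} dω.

F[f₁*f₂](ω) = \begin{cases} \frac{\sqrt{10} \pi^{\frac{3}{2}} e^{- \frac{\omega^{2}}{40}}}{10} & \text{for}\: \omega > - \frac{16}{5} \wedge \omega < \frac{16}{5} \\0 & \text{otherwise} \end{cases}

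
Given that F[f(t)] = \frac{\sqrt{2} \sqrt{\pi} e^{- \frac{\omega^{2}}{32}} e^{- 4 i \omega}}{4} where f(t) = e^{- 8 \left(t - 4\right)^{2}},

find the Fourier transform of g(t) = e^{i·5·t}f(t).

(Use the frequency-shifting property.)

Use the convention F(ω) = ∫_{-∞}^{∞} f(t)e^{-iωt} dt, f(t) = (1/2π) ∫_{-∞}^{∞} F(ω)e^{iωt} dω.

F[g](ω) = \frac{\sqrt{2} \sqrt{\pi} e^{- \frac{\left(\omega - 5\right) \left(\omega - 5 + 128 i\right)}{32}}}{4}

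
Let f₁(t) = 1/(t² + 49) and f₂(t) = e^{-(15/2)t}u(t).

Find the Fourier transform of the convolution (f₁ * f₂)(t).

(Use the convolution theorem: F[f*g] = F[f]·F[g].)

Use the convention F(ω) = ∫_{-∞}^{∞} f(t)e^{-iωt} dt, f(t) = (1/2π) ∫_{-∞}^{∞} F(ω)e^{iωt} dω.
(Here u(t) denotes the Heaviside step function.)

F[f₁*f₂](ω) = \frac{2 \pi e^{- 7 \left|{\omega}\right|}}{7 \left(2 i \omega + 15\right)}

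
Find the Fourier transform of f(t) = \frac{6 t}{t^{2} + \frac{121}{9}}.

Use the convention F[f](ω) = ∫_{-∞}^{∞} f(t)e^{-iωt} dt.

F(ω) = - 6 i \pi e^{- \frac{11 \left|{\omega}\right|}{3}} \operatorname{sign}{\left(\omega \right)}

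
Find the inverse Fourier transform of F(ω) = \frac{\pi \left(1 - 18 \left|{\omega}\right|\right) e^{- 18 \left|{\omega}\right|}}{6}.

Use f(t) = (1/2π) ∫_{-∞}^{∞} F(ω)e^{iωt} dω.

f(t) = \frac{6 t^{2}}{\left(t^{2} + 324\right)^{2}}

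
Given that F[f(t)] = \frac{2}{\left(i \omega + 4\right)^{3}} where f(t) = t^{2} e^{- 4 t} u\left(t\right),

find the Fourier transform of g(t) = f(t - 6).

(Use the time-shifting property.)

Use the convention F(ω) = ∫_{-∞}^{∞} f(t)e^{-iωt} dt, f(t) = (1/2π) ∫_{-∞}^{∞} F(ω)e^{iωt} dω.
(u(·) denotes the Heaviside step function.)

F[g](ω) = \frac{2 e^{- 6 i \omega}}{\left(i \omega + 4\right)^{3}}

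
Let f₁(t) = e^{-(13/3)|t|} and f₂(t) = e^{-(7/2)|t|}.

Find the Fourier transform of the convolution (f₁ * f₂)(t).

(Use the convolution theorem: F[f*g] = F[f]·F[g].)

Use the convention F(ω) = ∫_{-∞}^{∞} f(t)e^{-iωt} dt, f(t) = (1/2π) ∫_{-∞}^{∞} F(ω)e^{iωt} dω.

F[f₁*f₂](ω) = \frac{2184}{36 \omega^{4} + 1117 \omega^{2} + 8281}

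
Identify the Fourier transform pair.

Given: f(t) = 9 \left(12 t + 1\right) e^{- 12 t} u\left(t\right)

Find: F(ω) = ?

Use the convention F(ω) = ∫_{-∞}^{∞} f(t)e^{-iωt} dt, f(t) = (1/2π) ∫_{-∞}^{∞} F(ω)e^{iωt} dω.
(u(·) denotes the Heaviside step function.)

F(ω) = \frac{9 \left(- i \omega - 24\right)}{\omega^{2} - 24 i \omega - 144}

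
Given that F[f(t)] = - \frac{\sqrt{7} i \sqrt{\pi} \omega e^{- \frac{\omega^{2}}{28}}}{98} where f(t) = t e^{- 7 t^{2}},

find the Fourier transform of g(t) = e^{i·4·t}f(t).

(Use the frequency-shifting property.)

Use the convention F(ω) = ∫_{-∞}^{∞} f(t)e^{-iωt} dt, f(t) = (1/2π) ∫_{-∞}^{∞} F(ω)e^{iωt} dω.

F[g](ω) = \frac{\sqrt{7} i \sqrt{\pi} \left(4 - \omega\right) e^{- \frac{\left(\omega - 4\right)^{2}}{28}}}{98}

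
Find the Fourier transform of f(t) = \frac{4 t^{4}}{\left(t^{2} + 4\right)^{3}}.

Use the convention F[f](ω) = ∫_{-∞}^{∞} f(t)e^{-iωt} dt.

F(ω) = \frac{\pi \left(4 \omega^{2} - 10 \left|{\omega}\right| + 3\right) e^{- 2 \left|{\omega}\right|}}{4}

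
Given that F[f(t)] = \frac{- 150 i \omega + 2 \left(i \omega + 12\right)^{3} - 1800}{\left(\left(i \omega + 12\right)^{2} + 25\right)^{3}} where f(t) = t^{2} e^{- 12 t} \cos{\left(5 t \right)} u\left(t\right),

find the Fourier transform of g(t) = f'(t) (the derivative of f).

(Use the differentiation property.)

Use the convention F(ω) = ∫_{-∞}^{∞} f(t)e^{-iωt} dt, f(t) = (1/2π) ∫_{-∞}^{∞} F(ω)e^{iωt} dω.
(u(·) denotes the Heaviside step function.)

F[g](ω) = - \frac{2 i \omega \left(75 i \omega - \left(i \omega + 12\right)^{3} + 900\right)}{\left(\left(i \omega + 12\right)^{2} + 25\right)^{3}}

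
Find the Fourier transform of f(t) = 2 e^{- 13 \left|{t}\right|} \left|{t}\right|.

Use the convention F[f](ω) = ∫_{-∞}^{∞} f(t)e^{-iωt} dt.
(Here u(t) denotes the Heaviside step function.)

F(ω) = \frac{4 \left(169 - \omega^{2}\right)}{\left(\omega^{2} + 169\right)^{2}}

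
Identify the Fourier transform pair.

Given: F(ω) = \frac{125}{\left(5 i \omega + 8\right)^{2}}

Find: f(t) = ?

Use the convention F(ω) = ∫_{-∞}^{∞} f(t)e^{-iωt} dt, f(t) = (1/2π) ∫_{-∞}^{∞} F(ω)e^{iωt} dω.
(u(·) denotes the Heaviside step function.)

f(t) = 5 t e^{- \frac{8 t}{5}} u\left(t\right)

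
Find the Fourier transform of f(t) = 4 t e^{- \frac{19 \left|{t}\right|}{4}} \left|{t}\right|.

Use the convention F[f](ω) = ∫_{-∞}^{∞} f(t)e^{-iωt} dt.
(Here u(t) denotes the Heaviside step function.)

F(ω) = \frac{4096 i \omega \left(16 \omega^{2} - 1083\right)}{\left(16 \omega^{2} + 361\right)^{3}}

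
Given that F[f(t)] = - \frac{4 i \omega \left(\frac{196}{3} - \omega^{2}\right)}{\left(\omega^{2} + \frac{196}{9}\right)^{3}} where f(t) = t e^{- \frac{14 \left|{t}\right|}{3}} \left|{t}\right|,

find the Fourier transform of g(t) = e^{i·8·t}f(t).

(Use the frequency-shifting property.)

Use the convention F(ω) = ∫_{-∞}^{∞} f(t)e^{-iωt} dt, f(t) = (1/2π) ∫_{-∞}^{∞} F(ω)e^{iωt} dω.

F[g](ω) = \frac{972 i \left(\omega - 8\right) \left(3 \left(\omega - 8\right)^{2} - 196\right)}{\left(9 \left(\omega - 8\right)^{2} + 196\right)^{3}}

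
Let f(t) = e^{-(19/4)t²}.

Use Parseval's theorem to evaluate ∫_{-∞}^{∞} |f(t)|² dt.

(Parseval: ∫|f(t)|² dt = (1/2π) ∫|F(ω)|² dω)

∫|f(t)|² dt = \frac{\sqrt{38} \sqrt{\pi}}{19}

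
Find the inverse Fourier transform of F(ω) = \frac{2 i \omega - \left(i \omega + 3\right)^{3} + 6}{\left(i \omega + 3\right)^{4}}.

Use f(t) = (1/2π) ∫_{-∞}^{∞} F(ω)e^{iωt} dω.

f(t) = \left(t^{2} - 1\right) e^{- 3 t} u\left(t\right)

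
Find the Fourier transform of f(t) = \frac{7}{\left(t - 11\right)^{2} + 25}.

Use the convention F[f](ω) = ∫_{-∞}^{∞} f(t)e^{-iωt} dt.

F(ω) = \frac{7 \pi e^{- 11 i \omega - 5 \left|{\omega}\right|}}{5}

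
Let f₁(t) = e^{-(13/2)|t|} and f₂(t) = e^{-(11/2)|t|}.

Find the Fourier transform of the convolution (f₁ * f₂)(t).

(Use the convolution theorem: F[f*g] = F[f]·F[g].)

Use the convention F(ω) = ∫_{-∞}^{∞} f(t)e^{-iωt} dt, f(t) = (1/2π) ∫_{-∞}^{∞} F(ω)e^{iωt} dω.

F[f₁*f₂](ω) = \frac{2288}{16 \omega^{4} + 1160 \omega^{2} + 20449}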